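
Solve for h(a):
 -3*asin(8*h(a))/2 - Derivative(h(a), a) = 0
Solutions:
 Integral(1/asin(8*_y), (_y, h(a))) = C1 - 3*a/2


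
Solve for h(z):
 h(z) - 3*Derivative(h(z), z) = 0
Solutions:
 h(z) = C1*exp(z/3)


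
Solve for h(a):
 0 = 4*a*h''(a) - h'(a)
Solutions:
 h(a) = C1 + C2*a^(5/4)


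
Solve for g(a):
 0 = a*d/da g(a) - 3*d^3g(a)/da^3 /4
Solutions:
 g(a) = C1 + Integral(C2*airyai(6^(2/3)*a/3) + C3*airybi(6^(2/3)*a/3), a)


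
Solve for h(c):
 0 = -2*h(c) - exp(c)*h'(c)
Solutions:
 h(c) = C1*exp(2*exp(-c))


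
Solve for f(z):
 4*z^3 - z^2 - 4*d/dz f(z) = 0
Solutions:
 f(z) = C1 + z^4/4 - z^3/12


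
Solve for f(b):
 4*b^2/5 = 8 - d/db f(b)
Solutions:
 f(b) = C1 - 4*b^3/15 + 8*b


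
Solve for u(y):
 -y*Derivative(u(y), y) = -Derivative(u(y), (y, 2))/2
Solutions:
 u(y) = C1 + C2*erfi(y)


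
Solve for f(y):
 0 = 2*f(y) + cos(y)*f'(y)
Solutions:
 f(y) = C1*(sin(y) - 1)/(sin(y) + 1)


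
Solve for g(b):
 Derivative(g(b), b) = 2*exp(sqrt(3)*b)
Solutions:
 g(b) = C1 + 2*sqrt(3)*exp(sqrt(3)*b)/3


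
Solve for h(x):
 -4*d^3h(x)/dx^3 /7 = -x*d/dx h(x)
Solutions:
 h(x) = C1 + Integral(C2*airyai(14^(1/3)*x/2) + C3*airybi(14^(1/3)*x/2), x)


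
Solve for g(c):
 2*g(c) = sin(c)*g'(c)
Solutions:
 g(c) = C1*(cos(c) - 1)/(cos(c) + 1)


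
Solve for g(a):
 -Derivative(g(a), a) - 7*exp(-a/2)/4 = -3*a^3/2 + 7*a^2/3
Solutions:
 g(a) = C1 + 3*a^4/8 - 7*a^3/9 + 7*exp(-a/2)/2


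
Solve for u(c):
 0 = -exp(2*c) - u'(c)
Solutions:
 u(c) = C1 - exp(2*c)/2


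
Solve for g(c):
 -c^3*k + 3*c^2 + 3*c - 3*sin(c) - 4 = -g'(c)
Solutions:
 g(c) = C1 + c^4*k/4 - c^3 - 3*c^2/2 + 4*c - 3*cos(c)


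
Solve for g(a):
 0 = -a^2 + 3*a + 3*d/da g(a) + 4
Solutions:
 g(a) = C1 + a^3/9 - a^2/2 - 4*a/3


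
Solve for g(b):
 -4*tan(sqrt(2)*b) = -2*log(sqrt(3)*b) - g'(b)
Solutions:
 g(b) = C1 - 2*b*log(b) - b*log(3) + 2*b - 2*sqrt(2)*log(cos(sqrt(2)*b))


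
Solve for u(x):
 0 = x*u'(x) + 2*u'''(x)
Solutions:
 u(x) = C1 + Integral(C2*airyai(-2^(2/3)*x/2) + C3*airybi(-2^(2/3)*x/2), x)


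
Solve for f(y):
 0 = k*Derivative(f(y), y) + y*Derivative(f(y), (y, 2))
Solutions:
 f(y) = C1 + y^(1 - re(k))*(C2*sin(log(y)*Abs(im(k))) + C3*cos(log(y)*im(k)))


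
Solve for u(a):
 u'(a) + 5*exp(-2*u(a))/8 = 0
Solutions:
 u(a) = log(C1 - 5*a)/2 - log(2)
 u(a) = log(-sqrt(C1 - 5*a)) - log(2)


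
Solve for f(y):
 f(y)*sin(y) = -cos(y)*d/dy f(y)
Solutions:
 f(y) = C1*cos(y)


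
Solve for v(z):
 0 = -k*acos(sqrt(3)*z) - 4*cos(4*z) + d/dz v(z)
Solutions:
 v(z) = C1 + k*(z*acos(sqrt(3)*z) - sqrt(3)*sqrt(1 - 3*z^2)/3) + sin(4*z)


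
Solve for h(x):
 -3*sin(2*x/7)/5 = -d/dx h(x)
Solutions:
 h(x) = C1 - 21*cos(2*x/7)/10


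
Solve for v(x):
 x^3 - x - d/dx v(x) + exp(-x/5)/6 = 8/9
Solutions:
 v(x) = C1 + x^4/4 - x^2/2 - 8*x/9 - 5*exp(-x/5)/6


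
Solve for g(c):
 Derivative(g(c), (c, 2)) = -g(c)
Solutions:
 g(c) = C1*sin(c) + C2*cos(c)


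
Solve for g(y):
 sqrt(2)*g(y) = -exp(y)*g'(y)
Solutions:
 g(y) = C1*exp(sqrt(2)*exp(-y))


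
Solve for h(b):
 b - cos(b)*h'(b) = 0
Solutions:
 h(b) = C1 + Integral(b/cos(b), b)


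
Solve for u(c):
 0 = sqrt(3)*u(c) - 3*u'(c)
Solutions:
 u(c) = C1*exp(sqrt(3)*c/3)


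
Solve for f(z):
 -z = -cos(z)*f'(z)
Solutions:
 f(z) = C1 + Integral(z/cos(z), z)


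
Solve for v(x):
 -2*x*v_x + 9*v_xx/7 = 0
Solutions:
 v(x) = C1 + C2*erfi(sqrt(7)*x/3)


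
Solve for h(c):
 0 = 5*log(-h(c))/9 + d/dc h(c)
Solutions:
 -li(-h(c)) = C1 - 5*c/9


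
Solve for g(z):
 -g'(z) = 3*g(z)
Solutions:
 g(z) = C1*exp(-3*z)


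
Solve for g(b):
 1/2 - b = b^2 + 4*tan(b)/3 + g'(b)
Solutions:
 g(b) = C1 - b^3/3 - b^2/2 + b/2 + 4*log(cos(b))/3


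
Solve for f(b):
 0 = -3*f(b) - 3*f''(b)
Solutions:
 f(b) = C1*sin(b) + C2*cos(b)


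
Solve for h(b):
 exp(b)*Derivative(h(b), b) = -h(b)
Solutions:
 h(b) = C1*exp(exp(-b))


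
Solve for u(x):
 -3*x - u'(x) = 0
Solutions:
 u(x) = C1 - 3*x^2/2


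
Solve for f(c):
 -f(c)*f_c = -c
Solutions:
 f(c) = -sqrt(C1 + c^2)
 f(c) = sqrt(C1 + c^2)


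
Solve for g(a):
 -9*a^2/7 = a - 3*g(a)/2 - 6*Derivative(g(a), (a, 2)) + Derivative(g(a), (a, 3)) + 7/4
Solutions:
 g(a) = C1*exp(a*(-2^(1/3)*(sqrt(201) + 35)^(1/3)/4 - 2*2^(2/3)/(sqrt(201) + 35)^(1/3) + 2))*sin(2^(1/3)*sqrt(3)*a*(-(sqrt(201) + 35)^(1/3)/4 + 2*2^(1/3)/(sqrt(201) + 35)^(1/3))) + C2*exp(a*(-2^(1/3)*(sqrt(201) + 35)^(1/3)/4 - 2*2^(2/3)/(sqrt(201) + 35)^(1/3) + 2))*cos(2^(1/3)*sqrt(3)*a*(-(sqrt(201) + 35)^(1/3)/4 + 2*2^(1/3)/(sqrt(201) + 35)^(1/3))) + C3*exp(a*(4*2^(2/3)/(sqrt(201) + 35)^(1/3) + 2 + 2^(1/3)*(sqrt(201) + 35)^(1/3)/2)) + 6*a^2/7 + 2*a/3 - 239/42


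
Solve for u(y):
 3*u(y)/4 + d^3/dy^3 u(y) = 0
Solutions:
 u(y) = C3*exp(-6^(1/3)*y/2) + (C1*sin(2^(1/3)*3^(5/6)*y/4) + C2*cos(2^(1/3)*3^(5/6)*y/4))*exp(6^(1/3)*y/4)


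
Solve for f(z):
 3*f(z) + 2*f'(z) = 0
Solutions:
 f(z) = C1*exp(-3*z/2)


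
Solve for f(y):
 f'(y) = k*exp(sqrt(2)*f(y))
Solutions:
 f(y) = sqrt(2)*(2*log(-1/(C1 + k*y)) - log(2))/4


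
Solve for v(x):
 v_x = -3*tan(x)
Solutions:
 v(x) = C1 + 3*log(cos(x))


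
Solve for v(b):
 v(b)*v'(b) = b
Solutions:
 v(b) = -sqrt(C1 + b^2)
 v(b) = sqrt(C1 + b^2)


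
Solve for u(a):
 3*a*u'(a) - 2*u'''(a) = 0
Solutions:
 u(a) = C1 + Integral(C2*airyai(2^(2/3)*3^(1/3)*a/2) + C3*airybi(2^(2/3)*3^(1/3)*a/2), a)


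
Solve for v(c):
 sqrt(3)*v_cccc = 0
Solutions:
 v(c) = C1 + C2*c + C3*c^2 + C4*c^3


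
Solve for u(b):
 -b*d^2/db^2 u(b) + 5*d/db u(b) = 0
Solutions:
 u(b) = C1 + C2*b^6


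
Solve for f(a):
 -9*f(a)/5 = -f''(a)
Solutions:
 f(a) = C1*exp(-3*sqrt(5)*a/5) + C2*exp(3*sqrt(5)*a/5)


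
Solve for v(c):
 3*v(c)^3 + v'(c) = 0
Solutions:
 v(c) = -sqrt(2)*sqrt(-1/(C1 - 3*c))/2
 v(c) = sqrt(2)*sqrt(-1/(C1 - 3*c))/2


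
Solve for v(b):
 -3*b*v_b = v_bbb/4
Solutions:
 v(b) = C1 + Integral(C2*airyai(-12^(1/3)*b) + C3*airybi(-12^(1/3)*b), b)


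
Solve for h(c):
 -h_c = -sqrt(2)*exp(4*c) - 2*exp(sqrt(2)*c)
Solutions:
 h(c) = C1 + sqrt(2)*exp(4*c)/4 + sqrt(2)*exp(sqrt(2)*c)


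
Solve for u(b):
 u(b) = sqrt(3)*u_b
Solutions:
 u(b) = C1*exp(sqrt(3)*b/3)


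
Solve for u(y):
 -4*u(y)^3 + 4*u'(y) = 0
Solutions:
 u(y) = -sqrt(2)*sqrt(-1/(C1 + y))/2
 u(y) = sqrt(2)*sqrt(-1/(C1 + y))/2


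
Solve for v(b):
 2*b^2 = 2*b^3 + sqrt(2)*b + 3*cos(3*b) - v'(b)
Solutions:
 v(b) = C1 + b^4/2 - 2*b^3/3 + sqrt(2)*b^2/2 + sin(3*b)


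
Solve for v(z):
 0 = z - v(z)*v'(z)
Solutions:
 v(z) = -sqrt(C1 + z^2)
 v(z) = sqrt(C1 + z^2)


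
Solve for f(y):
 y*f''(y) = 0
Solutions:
 f(y) = C1 + C2*y


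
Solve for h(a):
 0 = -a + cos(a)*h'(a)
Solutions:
 h(a) = C1 + Integral(a/cos(a), a)


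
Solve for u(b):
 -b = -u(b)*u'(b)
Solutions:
 u(b) = -sqrt(C1 + b^2)
 u(b) = sqrt(C1 + b^2)


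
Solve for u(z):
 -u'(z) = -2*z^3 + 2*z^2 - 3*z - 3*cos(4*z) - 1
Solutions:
 u(z) = C1 + z^4/2 - 2*z^3/3 + 3*z^2/2 + z + 3*sin(4*z)/4


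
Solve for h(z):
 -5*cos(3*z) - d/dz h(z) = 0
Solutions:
 h(z) = C1 - 5*sin(3*z)/3


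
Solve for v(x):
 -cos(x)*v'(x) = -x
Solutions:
 v(x) = C1 + Integral(x/cos(x), x)


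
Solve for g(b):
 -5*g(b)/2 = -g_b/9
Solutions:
 g(b) = C1*exp(45*b/2)


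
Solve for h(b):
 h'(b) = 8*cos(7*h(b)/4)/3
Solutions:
 -8*b/3 - 2*log(sin(7*h(b)/4) - 1)/7 + 2*log(sin(7*h(b)/4) + 1)/7 = C1


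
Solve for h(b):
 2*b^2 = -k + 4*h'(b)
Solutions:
 h(b) = C1 + b^3/6 + b*k/4


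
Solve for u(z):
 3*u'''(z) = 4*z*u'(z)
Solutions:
 u(z) = C1 + Integral(C2*airyai(6^(2/3)*z/3) + C3*airybi(6^(2/3)*z/3), z)


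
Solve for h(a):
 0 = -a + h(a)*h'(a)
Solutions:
 h(a) = -sqrt(C1 + a^2)
 h(a) = sqrt(C1 + a^2)


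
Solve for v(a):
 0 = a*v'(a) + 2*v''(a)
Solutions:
 v(a) = C1 + C2*erf(a/2)


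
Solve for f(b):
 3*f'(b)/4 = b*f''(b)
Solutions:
 f(b) = C1 + C2*b^(7/4)


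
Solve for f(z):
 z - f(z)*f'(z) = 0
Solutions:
 f(z) = -sqrt(C1 + z^2)
 f(z) = sqrt(C1 + z^2)


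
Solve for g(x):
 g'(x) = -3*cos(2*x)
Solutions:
 g(x) = C1 - 3*sin(2*x)/2


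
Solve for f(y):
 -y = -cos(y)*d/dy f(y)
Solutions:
 f(y) = C1 + Integral(y/cos(y), y)


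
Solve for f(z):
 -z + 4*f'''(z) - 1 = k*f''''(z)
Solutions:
 f(z) = C1 + C2*z + C3*z^2 + C4*exp(4*z/k) + z^4/96 + z^3*(k + 4)/96


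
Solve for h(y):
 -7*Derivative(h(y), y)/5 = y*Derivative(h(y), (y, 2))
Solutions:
 h(y) = C1 + C2/y^(2/5)


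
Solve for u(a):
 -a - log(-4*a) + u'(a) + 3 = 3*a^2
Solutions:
 u(a) = C1 + a^3 + a^2/2 + a*log(-a) + 2*a*(-2 + log(2))


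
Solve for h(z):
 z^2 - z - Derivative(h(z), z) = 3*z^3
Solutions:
 h(z) = C1 - 3*z^4/4 + z^3/3 - z^2/2


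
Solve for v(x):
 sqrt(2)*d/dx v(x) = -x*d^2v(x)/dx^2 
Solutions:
 v(x) = C1 + C2*x^(1 - sqrt(2))


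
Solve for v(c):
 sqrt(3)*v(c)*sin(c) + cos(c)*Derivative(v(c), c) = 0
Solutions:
 v(c) = C1*cos(c)^(sqrt(3))


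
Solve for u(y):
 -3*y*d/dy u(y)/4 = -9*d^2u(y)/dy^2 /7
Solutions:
 u(y) = C1 + C2*erfi(sqrt(42)*y/12)


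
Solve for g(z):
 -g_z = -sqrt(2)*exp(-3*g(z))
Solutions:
 g(z) = log(C1 + 3*sqrt(2)*z)/3
 g(z) = log((-3^(1/3) - 3^(5/6)*I)*(C1 + sqrt(2)*z)^(1/3)/2)
 g(z) = log((-3^(1/3) + 3^(5/6)*I)*(C1 + sqrt(2)*z)^(1/3)/2)


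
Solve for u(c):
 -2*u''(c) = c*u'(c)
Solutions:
 u(c) = C1 + C2*erf(c/2)


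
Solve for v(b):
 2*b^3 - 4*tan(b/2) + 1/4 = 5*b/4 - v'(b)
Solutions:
 v(b) = C1 - b^4/2 + 5*b^2/8 - b/4 - 8*log(cos(b/2))


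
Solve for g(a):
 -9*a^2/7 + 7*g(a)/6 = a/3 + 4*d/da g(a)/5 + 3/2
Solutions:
 g(a) = C1*exp(35*a/24) + 54*a^2/49 + 3082*a/1715 + 151143/60025


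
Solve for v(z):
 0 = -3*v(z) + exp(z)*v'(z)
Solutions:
 v(z) = C1*exp(-3*exp(-z))


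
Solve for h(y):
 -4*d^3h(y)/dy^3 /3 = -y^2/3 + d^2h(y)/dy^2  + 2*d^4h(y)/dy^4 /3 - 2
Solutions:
 h(y) = C1 + C2*y + y^4/36 - 4*y^3/27 + 37*y^2/27 + (C3*sin(sqrt(2)*y/2) + C4*cos(sqrt(2)*y/2))*exp(-y)


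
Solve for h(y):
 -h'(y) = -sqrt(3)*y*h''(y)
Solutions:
 h(y) = C1 + C2*y^(sqrt(3)/3 + 1)


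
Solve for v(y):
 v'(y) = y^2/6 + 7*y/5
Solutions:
 v(y) = C1 + y^3/18 + 7*y^2/10


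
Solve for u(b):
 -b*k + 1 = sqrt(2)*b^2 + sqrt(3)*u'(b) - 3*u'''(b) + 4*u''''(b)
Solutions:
 u(b) = C1 + C2*exp(b*((-1 + sqrt(-1 + (-1 + 8*sqrt(3))^2) + 8*sqrt(3))^(-1/3) + 2 + (-1 + sqrt(-1 + (-1 + 8*sqrt(3))^2) + 8*sqrt(3))^(1/3))/8)*sin(sqrt(3)*b*(-(-1 + sqrt(-1 + (-1 + 8*sqrt(3))^2) + 8*sqrt(3))^(1/3) + (-1 + sqrt(-1 + (-1 + 8*sqrt(3))^2) + 8*sqrt(3))^(-1/3))/8) + C3*exp(b*((-1 + sqrt(-1 + (-1 + 8*sqrt(3))^2) + 8*sqrt(3))^(-1/3) + 2 + (-1 + sqrt(-1 + (-1 + 8*sqrt(3))^2) + 8*sqrt(3))^(1/3))/8)*cos(sqrt(3)*b*(-(-1 + sqrt(-1 + (-1 + 8*sqrt(3))^2) + 8*sqrt(3))^(1/3) + (-1 + sqrt(-1 + (-1 + 8*sqrt(3))^2) + 8*sqrt(3))^(-1/3))/8) + C4*exp(b*(-(-1 + sqrt(-1 + (-1 + 8*sqrt(3))^2) + 8*sqrt(3))^(1/3) - 1/(-1 + sqrt(-1 + (-1 + 8*sqrt(3))^2) + 8*sqrt(3))^(1/3) + 1)/4) - sqrt(6)*b^3/9 - sqrt(3)*b^2*k/6 - 2*sqrt(2)*b + sqrt(3)*b/3


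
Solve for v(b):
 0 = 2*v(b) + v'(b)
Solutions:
 v(b) = C1*exp(-2*b)


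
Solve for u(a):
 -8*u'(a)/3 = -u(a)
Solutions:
 u(a) = C1*exp(3*a/8)


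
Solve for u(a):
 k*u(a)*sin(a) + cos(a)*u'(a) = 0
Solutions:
 u(a) = C1*exp(k*log(cos(a)))


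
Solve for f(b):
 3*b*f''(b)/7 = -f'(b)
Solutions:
 f(b) = C1 + C2/b^(4/3)


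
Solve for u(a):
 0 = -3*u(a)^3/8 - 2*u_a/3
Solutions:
 u(a) = -2*sqrt(2)*sqrt(-1/(C1 - 9*a))
 u(a) = 2*sqrt(2)*sqrt(-1/(C1 - 9*a))


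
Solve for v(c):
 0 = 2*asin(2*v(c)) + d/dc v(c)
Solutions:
 Integral(1/asin(2*_y), (_y, v(c))) = C1 - 2*c


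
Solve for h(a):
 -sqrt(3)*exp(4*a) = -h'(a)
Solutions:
 h(a) = C1 + sqrt(3)*exp(4*a)/4


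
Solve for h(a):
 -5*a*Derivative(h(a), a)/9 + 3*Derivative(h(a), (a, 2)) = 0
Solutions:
 h(a) = C1 + C2*erfi(sqrt(30)*a/18)


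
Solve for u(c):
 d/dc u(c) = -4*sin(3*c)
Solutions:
 u(c) = C1 + 4*cos(3*c)/3


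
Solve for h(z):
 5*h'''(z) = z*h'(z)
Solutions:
 h(z) = C1 + Integral(C2*airyai(5^(2/3)*z/5) + C3*airybi(5^(2/3)*z/5), z)


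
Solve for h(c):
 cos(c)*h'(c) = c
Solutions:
 h(c) = C1 + Integral(c/cos(c), c)


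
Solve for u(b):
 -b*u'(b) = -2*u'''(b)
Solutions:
 u(b) = C1 + Integral(C2*airyai(2^(2/3)*b/2) + C3*airybi(2^(2/3)*b/2), b)


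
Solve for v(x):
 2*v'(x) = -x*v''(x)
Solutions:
 v(x) = C1 + C2/x


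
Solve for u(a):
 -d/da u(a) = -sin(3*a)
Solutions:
 u(a) = C1 - cos(3*a)/3


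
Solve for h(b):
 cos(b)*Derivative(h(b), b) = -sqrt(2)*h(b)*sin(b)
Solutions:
 h(b) = C1*cos(b)^(sqrt(2))


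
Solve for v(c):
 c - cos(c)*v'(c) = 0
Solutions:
 v(c) = C1 + Integral(c/cos(c), c)


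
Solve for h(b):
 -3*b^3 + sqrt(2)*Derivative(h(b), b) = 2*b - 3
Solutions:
 h(b) = C1 + 3*sqrt(2)*b^4/8 + sqrt(2)*b^2/2 - 3*sqrt(2)*b/2


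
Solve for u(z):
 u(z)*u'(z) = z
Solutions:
 u(z) = -sqrt(C1 + z^2)
 u(z) = sqrt(C1 + z^2)


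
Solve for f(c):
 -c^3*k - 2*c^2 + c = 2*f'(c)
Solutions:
 f(c) = C1 - c^4*k/8 - c^3/3 + c^2/4


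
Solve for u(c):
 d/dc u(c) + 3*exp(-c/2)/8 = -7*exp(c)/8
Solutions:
 u(c) = C1 - 7*exp(c)/8 + 3*exp(-c/2)/4


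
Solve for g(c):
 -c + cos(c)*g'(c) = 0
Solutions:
 g(c) = C1 + Integral(c/cos(c), c)


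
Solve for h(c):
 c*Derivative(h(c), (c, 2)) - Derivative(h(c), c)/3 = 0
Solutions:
 h(c) = C1 + C2*c^(4/3)


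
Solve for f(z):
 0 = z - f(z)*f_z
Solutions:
 f(z) = -sqrt(C1 + z^2)
 f(z) = sqrt(C1 + z^2)


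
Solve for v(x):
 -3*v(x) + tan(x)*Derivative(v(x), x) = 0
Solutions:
 v(x) = C1*sin(x)^3


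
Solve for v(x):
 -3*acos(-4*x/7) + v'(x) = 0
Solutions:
 v(x) = C1 + 3*x*acos(-4*x/7) + 3*sqrt(49 - 16*x^2)/4


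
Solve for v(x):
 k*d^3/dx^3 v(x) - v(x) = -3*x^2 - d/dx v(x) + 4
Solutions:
 v(x) = C1*exp(2^(1/3)*x*(6^(1/3)*(sqrt(3)*sqrt((27 + 4/k)/k^2) - 9/k)^(1/3)/12 - 2^(1/3)*3^(5/6)*I*(sqrt(3)*sqrt((27 + 4/k)/k^2) - 9/k)^(1/3)/12 + 2/(k*(-3^(1/3) + 3^(5/6)*I)*(sqrt(3)*sqrt((27 + 4/k)/k^2) - 9/k)^(1/3)))) + C2*exp(2^(1/3)*x*(6^(1/3)*(sqrt(3)*sqrt((27 + 4/k)/k^2) - 9/k)^(1/3)/12 + 2^(1/3)*3^(5/6)*I*(sqrt(3)*sqrt((27 + 4/k)/k^2) - 9/k)^(1/3)/12 - 2/(k*(3^(1/3) + 3^(5/6)*I)*(sqrt(3)*sqrt((27 + 4/k)/k^2) - 9/k)^(1/3)))) + C3*exp(6^(1/3)*x*(-2^(1/3)*(sqrt(3)*sqrt((27 + 4/k)/k^2) - 9/k)^(1/3) + 2*3^(1/3)/(k*(sqrt(3)*sqrt((27 + 4/k)/k^2) - 9/k)^(1/3)))/6) + 3*x^2 + 6*x + 2


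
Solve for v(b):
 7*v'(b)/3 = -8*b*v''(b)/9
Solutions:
 v(b) = C1 + C2/b^(13/8)


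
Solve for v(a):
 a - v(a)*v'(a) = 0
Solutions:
 v(a) = -sqrt(C1 + a^2)
 v(a) = sqrt(C1 + a^2)


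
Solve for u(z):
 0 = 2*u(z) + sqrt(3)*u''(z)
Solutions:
 u(z) = C1*sin(sqrt(2)*3^(3/4)*z/3) + C2*cos(sqrt(2)*3^(3/4)*z/3)


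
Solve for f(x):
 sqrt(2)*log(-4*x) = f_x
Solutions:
 f(x) = C1 + sqrt(2)*x*log(-x) + sqrt(2)*x*(-1 + 2*log(2))


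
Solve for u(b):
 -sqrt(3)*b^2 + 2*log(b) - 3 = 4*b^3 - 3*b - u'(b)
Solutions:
 u(b) = C1 + b^4 + sqrt(3)*b^3/3 - 3*b^2/2 - 2*b*log(b) + 5*b


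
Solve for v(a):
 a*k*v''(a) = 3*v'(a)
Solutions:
 v(a) = C1 + a^(((re(k) + 3)*re(k) + im(k)^2)/(re(k)^2 + im(k)^2))*(C2*sin(3*log(a)*Abs(im(k))/(re(k)^2 + im(k)^2)) + C3*cos(3*log(a)*im(k)/(re(k)^2 + im(k)^2)))


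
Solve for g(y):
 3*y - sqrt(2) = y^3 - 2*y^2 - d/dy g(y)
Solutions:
 g(y) = C1 + y^4/4 - 2*y^3/3 - 3*y^2/2 + sqrt(2)*y


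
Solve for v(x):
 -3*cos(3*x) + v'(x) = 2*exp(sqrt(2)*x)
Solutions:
 v(x) = C1 + sqrt(2)*exp(sqrt(2)*x) + sin(3*x)


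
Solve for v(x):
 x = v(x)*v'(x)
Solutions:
 v(x) = -sqrt(C1 + x^2)
 v(x) = sqrt(C1 + x^2)


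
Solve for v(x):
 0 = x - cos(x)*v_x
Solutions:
 v(x) = C1 + Integral(x/cos(x), x)


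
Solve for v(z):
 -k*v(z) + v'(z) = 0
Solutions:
 v(z) = C1*exp(k*z)


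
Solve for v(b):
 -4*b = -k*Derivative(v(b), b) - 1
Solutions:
 v(b) = C1 + 2*b^2/k - b/k


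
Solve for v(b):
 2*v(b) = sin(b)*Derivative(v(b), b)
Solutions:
 v(b) = C1*(cos(b) - 1)/(cos(b) + 1)


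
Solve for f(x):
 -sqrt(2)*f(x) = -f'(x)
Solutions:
 f(x) = C1*exp(sqrt(2)*x)


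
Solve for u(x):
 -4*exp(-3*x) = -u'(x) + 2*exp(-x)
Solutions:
 u(x) = C1 - 2*exp(-x) - 4*exp(-3*x)/3


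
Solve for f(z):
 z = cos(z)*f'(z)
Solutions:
 f(z) = C1 + Integral(z/cos(z), z)


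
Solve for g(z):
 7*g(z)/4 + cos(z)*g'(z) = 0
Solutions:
 g(z) = C1*(sin(z) - 1)^(7/8)/(sin(z) + 1)^(7/8)


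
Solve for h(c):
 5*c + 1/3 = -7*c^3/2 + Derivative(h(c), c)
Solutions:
 h(c) = C1 + 7*c^4/8 + 5*c^2/2 + c/3


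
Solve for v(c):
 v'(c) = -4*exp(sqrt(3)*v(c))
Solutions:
 v(c) = sqrt(3)*(2*log(1/(C1 + 4*c)) - log(3))/6


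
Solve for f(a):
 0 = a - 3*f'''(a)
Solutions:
 f(a) = C1 + C2*a + C3*a^2 + a^4/72


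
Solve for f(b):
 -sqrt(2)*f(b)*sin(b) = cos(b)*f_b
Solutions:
 f(b) = C1*cos(b)^(sqrt(2))


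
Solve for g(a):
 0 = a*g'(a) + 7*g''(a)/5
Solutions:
 g(a) = C1 + C2*erf(sqrt(70)*a/14)


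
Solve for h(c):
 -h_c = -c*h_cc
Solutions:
 h(c) = C1 + C2*c^2


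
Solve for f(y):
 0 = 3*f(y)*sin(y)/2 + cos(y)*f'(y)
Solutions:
 f(y) = C1*cos(y)^(3/2)


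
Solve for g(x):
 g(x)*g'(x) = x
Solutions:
 g(x) = -sqrt(C1 + x^2)
 g(x) = sqrt(C1 + x^2)


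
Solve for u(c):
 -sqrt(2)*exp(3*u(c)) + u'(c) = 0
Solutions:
 u(c) = log(-1/(C1 + 3*sqrt(2)*c))/3
 u(c) = log((-1/(C1 + sqrt(2)*c))^(1/3)*(-3^(2/3) - 3*3^(1/6)*I)/6)
 u(c) = log((-1/(C1 + sqrt(2)*c))^(1/3)*(-3^(2/3) + 3*3^(1/6)*I)/6)


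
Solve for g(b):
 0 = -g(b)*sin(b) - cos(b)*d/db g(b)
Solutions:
 g(b) = C1*cos(b)


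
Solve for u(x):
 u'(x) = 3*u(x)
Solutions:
 u(x) = C1*exp(3*x)


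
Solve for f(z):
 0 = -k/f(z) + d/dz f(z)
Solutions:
 f(z) = -sqrt(C1 + 2*k*z)
 f(z) = sqrt(C1 + 2*k*z)


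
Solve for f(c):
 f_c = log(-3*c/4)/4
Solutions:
 f(c) = C1 + c*log(-c)/4 + c*(-2*log(2) - 1 + log(3))/4


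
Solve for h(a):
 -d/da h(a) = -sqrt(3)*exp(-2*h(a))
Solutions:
 h(a) = log(-sqrt(C1 + 2*sqrt(3)*a))
 h(a) = log(C1 + 2*sqrt(3)*a)/2


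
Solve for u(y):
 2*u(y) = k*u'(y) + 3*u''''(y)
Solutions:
 u(y) = C1*exp(2^(2/3)*sqrt(3)*y*(-sqrt(2^(1/3)*(3*k^2 + sqrt(9*k^4 + 2048))^(1/3) - 16/(3*k^2 + sqrt(9*k^4 + 2048))^(1/3)) + sqrt(4*sqrt(3)*k/sqrt(2^(1/3)*(3*k^2 + sqrt(9*k^4 + 2048))^(1/3) - 16/(3*k^2 + sqrt(9*k^4 + 2048))^(1/3)) - 2^(1/3)*(3*k^2 + sqrt(9*k^4 + 2048))^(1/3) + 16/(3*k^2 + sqrt(9*k^4 + 2048))^(1/3)))/12) + C2*exp(2^(2/3)*sqrt(3)*y*(sqrt(2^(1/3)*(3*k^2 + sqrt(9*k^4 + 2048))^(1/3) - 16/(3*k^2 + sqrt(9*k^4 + 2048))^(1/3)) - sqrt(-4*sqrt(3)*k/sqrt(2^(1/3)*(3*k^2 + sqrt(9*k^4 + 2048))^(1/3) - 16/(3*k^2 + sqrt(9*k^4 + 2048))^(1/3)) - 2^(1/3)*(3*k^2 + sqrt(9*k^4 + 2048))^(1/3) + 16/(3*k^2 + sqrt(9*k^4 + 2048))^(1/3)))/12) + C3*exp(2^(2/3)*sqrt(3)*y*(sqrt(2^(1/3)*(3*k^2 + sqrt(9*k^4 + 2048))^(1/3) - 16/(3*k^2 + sqrt(9*k^4 + 2048))^(1/3)) + sqrt(-4*sqrt(3)*k/sqrt(2^(1/3)*(3*k^2 + sqrt(9*k^4 + 2048))^(1/3) - 16/(3*k^2 + sqrt(9*k^4 + 2048))^(1/3)) - 2^(1/3)*(3*k^2 + sqrt(9*k^4 + 2048))^(1/3) + 16/(3*k^2 + sqrt(9*k^4 + 2048))^(1/3)))/12) + C4*exp(-2^(2/3)*sqrt(3)*y*(sqrt(2^(1/3)*(3*k^2 + sqrt(9*k^4 + 2048))^(1/3) - 16/(3*k^2 + sqrt(9*k^4 + 2048))^(1/3)) + sqrt(4*sqrt(3)*k/sqrt(2^(1/3)*(3*k^2 + sqrt(9*k^4 + 2048))^(1/3) - 16/(3*k^2 + sqrt(9*k^4 + 2048))^(1/3)) - 2^(1/3)*(3*k^2 + sqrt(9*k^4 + 2048))^(1/3) + 16/(3*k^2 + sqrt(9*k^4 + 2048))^(1/3)))/12)


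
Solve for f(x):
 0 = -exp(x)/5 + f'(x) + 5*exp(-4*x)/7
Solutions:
 f(x) = C1 + exp(x)/5 + 5*exp(-4*x)/28


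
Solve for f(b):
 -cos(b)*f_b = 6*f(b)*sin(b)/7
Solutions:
 f(b) = C1*cos(b)^(6/7)


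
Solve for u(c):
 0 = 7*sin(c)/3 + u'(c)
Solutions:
 u(c) = C1 + 7*cos(c)/3


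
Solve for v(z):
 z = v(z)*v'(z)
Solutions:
 v(z) = -sqrt(C1 + z^2)
 v(z) = sqrt(C1 + z^2)


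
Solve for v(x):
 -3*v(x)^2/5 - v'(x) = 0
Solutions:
 v(x) = 5/(C1 + 3*x)


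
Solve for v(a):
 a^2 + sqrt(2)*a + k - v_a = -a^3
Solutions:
 v(a) = C1 + a^4/4 + a^3/3 + sqrt(2)*a^2/2 + a*k


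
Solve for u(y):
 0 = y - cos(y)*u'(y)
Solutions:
 u(y) = C1 + Integral(y/cos(y), y)


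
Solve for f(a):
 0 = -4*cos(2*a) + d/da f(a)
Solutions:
 f(a) = C1 + 2*sin(2*a)


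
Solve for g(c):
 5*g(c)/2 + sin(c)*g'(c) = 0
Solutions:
 g(c) = C1*(cos(c) + 1)^(5/4)/(cos(c) - 1)^(5/4)


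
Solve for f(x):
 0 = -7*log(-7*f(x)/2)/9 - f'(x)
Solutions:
 9*Integral(1/(log(-_y) - log(2) + log(7)), (_y, f(x)))/7 = C1 - x


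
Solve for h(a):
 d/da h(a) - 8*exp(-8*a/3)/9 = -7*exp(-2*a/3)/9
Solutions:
 h(a) = C1 + 7*exp(-2*a/3)/6 - exp(-8*a/3)/3


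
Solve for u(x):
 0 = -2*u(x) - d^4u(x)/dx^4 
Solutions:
 u(x) = (C1*sin(2^(3/4)*x/2) + C2*cos(2^(3/4)*x/2))*exp(-2^(3/4)*x/2) + (C3*sin(2^(3/4)*x/2) + C4*cos(2^(3/4)*x/2))*exp(2^(3/4)*x/2)


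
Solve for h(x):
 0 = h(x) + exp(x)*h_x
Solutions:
 h(x) = C1*exp(exp(-x))


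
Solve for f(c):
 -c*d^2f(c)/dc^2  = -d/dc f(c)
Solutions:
 f(c) = C1 + C2*c^2


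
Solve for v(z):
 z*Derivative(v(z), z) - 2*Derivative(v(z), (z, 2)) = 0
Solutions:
 v(z) = C1 + C2*erfi(z/2)


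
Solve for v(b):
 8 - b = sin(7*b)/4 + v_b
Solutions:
 v(b) = C1 - b^2/2 + 8*b + cos(7*b)/28


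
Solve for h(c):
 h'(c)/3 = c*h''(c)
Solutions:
 h(c) = C1 + C2*c^(4/3)


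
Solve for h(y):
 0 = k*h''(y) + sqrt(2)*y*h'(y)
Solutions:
 h(y) = C1 + C2*sqrt(k)*erf(2^(3/4)*y*sqrt(1/k)/2)


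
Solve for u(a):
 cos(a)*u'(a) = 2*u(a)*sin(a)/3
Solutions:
 u(a) = C1/cos(a)^(2/3)


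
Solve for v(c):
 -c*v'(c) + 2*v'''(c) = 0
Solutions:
 v(c) = C1 + Integral(C2*airyai(2^(2/3)*c/2) + C3*airybi(2^(2/3)*c/2), c)


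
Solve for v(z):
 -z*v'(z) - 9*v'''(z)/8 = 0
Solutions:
 v(z) = C1 + Integral(C2*airyai(-2*3^(1/3)*z/3) + C3*airybi(-2*3^(1/3)*z/3), z)


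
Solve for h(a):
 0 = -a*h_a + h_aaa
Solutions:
 h(a) = C1 + Integral(C2*airyai(a) + C3*airybi(a), a)


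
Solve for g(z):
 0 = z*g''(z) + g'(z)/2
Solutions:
 g(z) = C1 + C2*sqrt(z)


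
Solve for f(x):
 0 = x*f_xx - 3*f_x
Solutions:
 f(x) = C1 + C2*x^4


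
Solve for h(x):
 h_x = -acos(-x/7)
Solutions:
 h(x) = C1 - x*acos(-x/7) - sqrt(49 - x^2)


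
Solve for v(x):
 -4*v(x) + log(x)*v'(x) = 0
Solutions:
 v(x) = C1*exp(4*li(x))


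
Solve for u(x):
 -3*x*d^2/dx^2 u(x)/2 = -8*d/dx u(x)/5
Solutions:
 u(x) = C1 + C2*x^(31/15)


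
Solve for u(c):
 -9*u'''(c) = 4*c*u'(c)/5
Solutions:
 u(c) = C1 + Integral(C2*airyai(-2^(2/3)*75^(1/3)*c/15) + C3*airybi(-2^(2/3)*75^(1/3)*c/15), c)


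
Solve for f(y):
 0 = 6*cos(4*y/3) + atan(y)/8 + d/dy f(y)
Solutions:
 f(y) = C1 - y*atan(y)/8 + log(y^2 + 1)/16 - 9*sin(4*y/3)/2


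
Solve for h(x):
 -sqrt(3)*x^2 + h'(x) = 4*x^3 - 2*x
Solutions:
 h(x) = C1 + x^4 + sqrt(3)*x^3/3 - x^2


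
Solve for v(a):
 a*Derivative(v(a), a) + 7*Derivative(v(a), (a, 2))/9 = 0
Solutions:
 v(a) = C1 + C2*erf(3*sqrt(14)*a/14)


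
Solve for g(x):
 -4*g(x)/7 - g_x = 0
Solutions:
 g(x) = C1*exp(-4*x/7)


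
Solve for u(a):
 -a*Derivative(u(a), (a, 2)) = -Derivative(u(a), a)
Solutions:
 u(a) = C1 + C2*a^2


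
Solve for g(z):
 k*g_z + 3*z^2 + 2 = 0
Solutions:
 g(z) = C1 - z^3/k - 2*z/k


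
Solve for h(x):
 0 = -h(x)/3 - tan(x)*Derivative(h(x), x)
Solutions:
 h(x) = C1/sin(x)^(1/3)


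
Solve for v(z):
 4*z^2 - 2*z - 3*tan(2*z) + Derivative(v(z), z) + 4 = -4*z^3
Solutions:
 v(z) = C1 - z^4 - 4*z^3/3 + z^2 - 4*z - 3*log(cos(2*z))/2


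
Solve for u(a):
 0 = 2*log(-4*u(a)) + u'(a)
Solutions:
 Integral(1/(log(-_y) + 2*log(2)), (_y, u(a)))/2 = C1 - a


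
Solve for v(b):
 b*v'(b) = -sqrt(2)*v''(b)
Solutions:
 v(b) = C1 + C2*erf(2^(1/4)*b/2)


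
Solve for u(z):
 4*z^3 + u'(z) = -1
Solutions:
 u(z) = C1 - z^4 - z


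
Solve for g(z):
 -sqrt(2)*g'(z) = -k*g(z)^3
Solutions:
 g(z) = -sqrt(-1/(C1 + sqrt(2)*k*z))
 g(z) = sqrt(-1/(C1 + sqrt(2)*k*z))


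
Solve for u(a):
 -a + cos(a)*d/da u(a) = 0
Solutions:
 u(a) = C1 + Integral(a/cos(a), a)


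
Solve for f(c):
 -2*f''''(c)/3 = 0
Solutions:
 f(c) = C1 + C2*c + C3*c^2 + C4*c^3


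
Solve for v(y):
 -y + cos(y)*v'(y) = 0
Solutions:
 v(y) = C1 + Integral(y/cos(y), y)


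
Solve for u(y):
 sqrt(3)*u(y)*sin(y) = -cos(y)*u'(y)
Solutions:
 u(y) = C1*cos(y)^(sqrt(3))


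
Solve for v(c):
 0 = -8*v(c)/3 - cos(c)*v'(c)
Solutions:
 v(c) = C1*(sin(c) - 1)^(4/3)/(sin(c) + 1)^(4/3)


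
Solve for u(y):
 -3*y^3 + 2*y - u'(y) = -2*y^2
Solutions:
 u(y) = C1 - 3*y^4/4 + 2*y^3/3 + y^2


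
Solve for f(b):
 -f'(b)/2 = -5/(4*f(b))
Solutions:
 f(b) = -sqrt(C1 + 5*b)
 f(b) = sqrt(C1 + 5*b)


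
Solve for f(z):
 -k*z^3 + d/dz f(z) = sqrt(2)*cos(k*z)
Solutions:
 f(z) = C1 + k*z^4/4 + sqrt(2)*sin(k*z)/k


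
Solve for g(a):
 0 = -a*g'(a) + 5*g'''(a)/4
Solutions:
 g(a) = C1 + Integral(C2*airyai(10^(2/3)*a/5) + C3*airybi(10^(2/3)*a/5), a)


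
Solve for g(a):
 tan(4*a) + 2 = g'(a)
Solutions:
 g(a) = C1 + 2*a - log(cos(4*a))/4


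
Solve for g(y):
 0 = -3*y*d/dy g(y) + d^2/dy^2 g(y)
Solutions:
 g(y) = C1 + C2*erfi(sqrt(6)*y/2)


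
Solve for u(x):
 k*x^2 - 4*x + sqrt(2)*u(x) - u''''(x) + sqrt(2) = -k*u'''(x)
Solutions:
 u(x) = C1*exp(x*(3*k - sqrt(3)*sqrt(3*k^2 + 2*12^(1/3)*(-9*sqrt(2)*k^2 + sqrt(6)*sqrt(27*k^4 + 256*sqrt(2)))^(1/3) - 16*2^(5/6)*3^(2/3)/(-9*sqrt(2)*k^2 + sqrt(6)*sqrt(27*k^4 + 256*sqrt(2)))^(1/3)) - sqrt(6)*sqrt(-3*sqrt(3)*k^3/sqrt(3*k^2 + 2*12^(1/3)*(-9*sqrt(2)*k^2 + sqrt(6)*sqrt(27*k^4 + 256*sqrt(2)))^(1/3) - 16*2^(5/6)*3^(2/3)/(-9*sqrt(2)*k^2 + sqrt(6)*sqrt(27*k^4 + 256*sqrt(2)))^(1/3)) + 3*k^2 - 12^(1/3)*(-9*sqrt(2)*k^2 + sqrt(6)*sqrt(27*k^4 + 256*sqrt(2)))^(1/3) + 8*2^(5/6)*3^(2/3)/(-9*sqrt(2)*k^2 + sqrt(6)*sqrt(27*k^4 + 256*sqrt(2)))^(1/3)))/12) + C2*exp(x*(3*k - sqrt(3)*sqrt(3*k^2 + 2*12^(1/3)*(-9*sqrt(2)*k^2 + sqrt(6)*sqrt(27*k^4 + 256*sqrt(2)))^(1/3) - 16*2^(5/6)*3^(2/3)/(-9*sqrt(2)*k^2 + sqrt(6)*sqrt(27*k^4 + 256*sqrt(2)))^(1/3)) + sqrt(6)*sqrt(-3*sqrt(3)*k^3/sqrt(3*k^2 + 2*12^(1/3)*(-9*sqrt(2)*k^2 + sqrt(6)*sqrt(27*k^4 + 256*sqrt(2)))^(1/3) - 16*2^(5/6)*3^(2/3)/(-9*sqrt(2)*k^2 + sqrt(6)*sqrt(27*k^4 + 256*sqrt(2)))^(1/3)) + 3*k^2 - 12^(1/3)*(-9*sqrt(2)*k^2 + sqrt(6)*sqrt(27*k^4 + 256*sqrt(2)))^(1/3) + 8*2^(5/6)*3^(2/3)/(-9*sqrt(2)*k^2 + sqrt(6)*sqrt(27*k^4 + 256*sqrt(2)))^(1/3)))/12) + C3*exp(x*(3*k + sqrt(3)*sqrt(3*k^2 + 2*12^(1/3)*(-9*sqrt(2)*k^2 + sqrt(6)*sqrt(27*k^4 + 256*sqrt(2)))^(1/3) - 16*2^(5/6)*3^(2/3)/(-9*sqrt(2)*k^2 + sqrt(6)*sqrt(27*k^4 + 256*sqrt(2)))^(1/3)) - sqrt(6)*sqrt(3*sqrt(3)*k^3/sqrt(3*k^2 + 2*12^(1/3)*(-9*sqrt(2)*k^2 + sqrt(6)*sqrt(27*k^4 + 256*sqrt(2)))^(1/3) - 16*2^(5/6)*3^(2/3)/(-9*sqrt(2)*k^2 + sqrt(6)*sqrt(27*k^4 + 256*sqrt(2)))^(1/3)) + 3*k^2 - 12^(1/3)*(-9*sqrt(2)*k^2 + sqrt(6)*sqrt(27*k^4 + 256*sqrt(2)))^(1/3) + 8*2^(5/6)*3^(2/3)/(-9*sqrt(2)*k^2 + sqrt(6)*sqrt(27*k^4 + 256*sqrt(2)))^(1/3)))/12) + C4*exp(x*(3*k + sqrt(3)*sqrt(3*k^2 + 2*12^(1/3)*(-9*sqrt(2)*k^2 + sqrt(6)*sqrt(27*k^4 + 256*sqrt(2)))^(1/3) - 16*2^(5/6)*3^(2/3)/(-9*sqrt(2)*k^2 + sqrt(6)*sqrt(27*k^4 + 256*sqrt(2)))^(1/3)) + sqrt(6)*sqrt(3*sqrt(3)*k^3/sqrt(3*k^2 + 2*12^(1/3)*(-9*sqrt(2)*k^2 + sqrt(6)*sqrt(27*k^4 + 256*sqrt(2)))^(1/3) - 16*2^(5/6)*3^(2/3)/(-9*sqrt(2)*k^2 + sqrt(6)*sqrt(27*k^4 + 256*sqrt(2)))^(1/3)) + 3*k^2 - 12^(1/3)*(-9*sqrt(2)*k^2 + sqrt(6)*sqrt(27*k^4 + 256*sqrt(2)))^(1/3) + 8*2^(5/6)*3^(2/3)/(-9*sqrt(2)*k^2 + sqrt(6)*sqrt(27*k^4 + 256*sqrt(2)))^(1/3)))/12) - sqrt(2)*k*x^2/2 + 2*sqrt(2)*x - 1


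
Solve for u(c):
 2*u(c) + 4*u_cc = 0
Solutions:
 u(c) = C1*sin(sqrt(2)*c/2) + C2*cos(sqrt(2)*c/2)


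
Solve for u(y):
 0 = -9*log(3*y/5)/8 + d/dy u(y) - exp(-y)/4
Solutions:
 u(y) = C1 + 9*y*log(y)/8 + 9*y*(-log(5) - 1 + log(3))/8 - exp(-y)/4


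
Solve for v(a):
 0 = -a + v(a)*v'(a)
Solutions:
 v(a) = -sqrt(C1 + a^2)
 v(a) = sqrt(C1 + a^2)


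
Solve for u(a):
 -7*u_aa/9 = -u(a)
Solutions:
 u(a) = C1*exp(-3*sqrt(7)*a/7) + C2*exp(3*sqrt(7)*a/7)


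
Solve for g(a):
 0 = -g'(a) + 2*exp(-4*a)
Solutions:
 g(a) = C1 - exp(-4*a)/2


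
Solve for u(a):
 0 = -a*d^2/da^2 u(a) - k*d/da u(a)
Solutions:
 u(a) = C1 + a^(1 - re(k))*(C2*sin(log(a)*Abs(im(k))) + C3*cos(log(a)*im(k)))


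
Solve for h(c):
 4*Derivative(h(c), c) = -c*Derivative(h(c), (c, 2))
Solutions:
 h(c) = C1 + C2/c^3


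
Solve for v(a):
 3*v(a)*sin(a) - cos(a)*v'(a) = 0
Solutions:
 v(a) = C1/cos(a)^3


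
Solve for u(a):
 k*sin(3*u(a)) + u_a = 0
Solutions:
 u(a) = -acos((-C1 - exp(6*a*k))/(C1 - exp(6*a*k)))/3 + 2*pi/3
 u(a) = acos((-C1 - exp(6*a*k))/(C1 - exp(6*a*k)))/3


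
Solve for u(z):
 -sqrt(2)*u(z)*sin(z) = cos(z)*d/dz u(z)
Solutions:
 u(z) = C1*cos(z)^(sqrt(2))


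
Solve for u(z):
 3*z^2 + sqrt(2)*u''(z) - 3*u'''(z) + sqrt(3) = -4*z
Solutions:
 u(z) = C1 + C2*z + C3*exp(sqrt(2)*z/3) - sqrt(2)*z^4/8 + z^3*(-9 - 2*sqrt(2))/6 + z^2*(-27*sqrt(2)/4 - 3 - sqrt(6)/4)


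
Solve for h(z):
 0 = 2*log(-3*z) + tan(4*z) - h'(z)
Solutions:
 h(z) = C1 + 2*z*log(-z) - 2*z + 2*z*log(3) - log(cos(4*z))/4


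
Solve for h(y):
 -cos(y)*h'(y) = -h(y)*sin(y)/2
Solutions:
 h(y) = C1/sqrt(cos(y))


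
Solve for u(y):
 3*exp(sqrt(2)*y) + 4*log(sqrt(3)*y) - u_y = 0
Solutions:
 u(y) = C1 + 4*y*log(y) + 2*y*(-2 + log(3)) + 3*sqrt(2)*exp(sqrt(2)*y)/2


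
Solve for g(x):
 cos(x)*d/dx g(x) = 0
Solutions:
 g(x) = C1


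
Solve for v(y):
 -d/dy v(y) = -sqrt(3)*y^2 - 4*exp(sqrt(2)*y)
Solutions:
 v(y) = C1 + sqrt(3)*y^3/3 + 2*sqrt(2)*exp(sqrt(2)*y)


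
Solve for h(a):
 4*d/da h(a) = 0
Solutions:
 h(a) = C1


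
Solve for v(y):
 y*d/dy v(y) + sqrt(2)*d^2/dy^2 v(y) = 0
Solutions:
 v(y) = C1 + C2*erf(2^(1/4)*y/2)


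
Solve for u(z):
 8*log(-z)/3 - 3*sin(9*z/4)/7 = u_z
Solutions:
 u(z) = C1 + 8*z*log(-z)/3 - 8*z/3 + 4*cos(9*z/4)/21


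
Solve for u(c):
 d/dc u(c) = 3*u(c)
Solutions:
 u(c) = C1*exp(3*c)


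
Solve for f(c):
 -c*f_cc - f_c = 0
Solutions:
 f(c) = C1 + C2*log(c)


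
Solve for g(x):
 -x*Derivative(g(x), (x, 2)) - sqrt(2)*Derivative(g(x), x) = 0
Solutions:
 g(x) = C1 + C2*x^(1 - sqrt(2))


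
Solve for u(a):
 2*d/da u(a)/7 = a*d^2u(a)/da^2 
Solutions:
 u(a) = C1 + C2*a^(9/7)


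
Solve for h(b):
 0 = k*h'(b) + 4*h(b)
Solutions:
 h(b) = C1*exp(-4*b/k)


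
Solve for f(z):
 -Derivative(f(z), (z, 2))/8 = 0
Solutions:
 f(z) = C1 + C2*z


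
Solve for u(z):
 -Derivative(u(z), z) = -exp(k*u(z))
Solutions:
 u(z) = Piecewise((log(-1/(C1*k + k*z))/k, Ne(k, 0)), (nan, True))
 u(z) = Piecewise((C1 + z, Eq(k, 0)), (nan, True))


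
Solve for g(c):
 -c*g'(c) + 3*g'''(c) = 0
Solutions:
 g(c) = C1 + Integral(C2*airyai(3^(2/3)*c/3) + C3*airybi(3^(2/3)*c/3), c)


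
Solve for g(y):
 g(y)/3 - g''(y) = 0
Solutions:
 g(y) = C1*exp(-sqrt(3)*y/3) + C2*exp(sqrt(3)*y/3)


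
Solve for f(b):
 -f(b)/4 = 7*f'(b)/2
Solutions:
 f(b) = C1*exp(-b/14)


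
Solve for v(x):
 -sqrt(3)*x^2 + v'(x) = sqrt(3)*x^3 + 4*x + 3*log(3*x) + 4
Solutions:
 v(x) = C1 + sqrt(3)*x^4/4 + sqrt(3)*x^3/3 + 2*x^2 + 3*x*log(x) + x + x*log(27)


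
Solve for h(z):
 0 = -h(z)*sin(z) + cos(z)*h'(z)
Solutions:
 h(z) = C1/cos(z)


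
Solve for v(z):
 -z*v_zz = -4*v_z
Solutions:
 v(z) = C1 + C2*z^5


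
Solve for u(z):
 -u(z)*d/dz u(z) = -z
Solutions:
 u(z) = -sqrt(C1 + z^2)
 u(z) = sqrt(C1 + z^2)


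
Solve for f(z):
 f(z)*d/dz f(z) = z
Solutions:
 f(z) = -sqrt(C1 + z^2)
 f(z) = sqrt(C1 + z^2)


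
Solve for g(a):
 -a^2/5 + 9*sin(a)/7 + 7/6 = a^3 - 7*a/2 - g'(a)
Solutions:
 g(a) = C1 + a^4/4 + a^3/15 - 7*a^2/4 - 7*a/6 + 9*cos(a)/7


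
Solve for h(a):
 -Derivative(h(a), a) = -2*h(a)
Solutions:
 h(a) = C1*exp(2*a)


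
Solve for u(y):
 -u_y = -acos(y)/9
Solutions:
 u(y) = C1 + y*acos(y)/9 - sqrt(1 - y^2)/9


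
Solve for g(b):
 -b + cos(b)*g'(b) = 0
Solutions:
 g(b) = C1 + Integral(b/cos(b), b)


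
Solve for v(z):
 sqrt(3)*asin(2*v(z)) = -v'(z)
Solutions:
 Integral(1/asin(2*_y), (_y, v(z))) = C1 - sqrt(3)*z


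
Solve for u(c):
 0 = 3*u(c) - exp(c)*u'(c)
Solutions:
 u(c) = C1*exp(-3*exp(-c))


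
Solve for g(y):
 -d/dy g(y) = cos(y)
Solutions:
 g(y) = C1 - sin(y)


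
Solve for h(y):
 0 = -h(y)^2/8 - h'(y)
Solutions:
 h(y) = 8/(C1 + y)


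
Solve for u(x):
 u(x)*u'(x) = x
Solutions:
 u(x) = -sqrt(C1 + x^2)
 u(x) = sqrt(C1 + x^2)


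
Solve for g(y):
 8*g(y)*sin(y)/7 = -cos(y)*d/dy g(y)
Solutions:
 g(y) = C1*cos(y)^(8/7)


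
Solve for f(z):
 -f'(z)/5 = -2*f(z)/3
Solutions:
 f(z) = C1*exp(10*z/3)


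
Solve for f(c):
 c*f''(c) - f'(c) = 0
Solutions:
 f(c) = C1 + C2*c^2


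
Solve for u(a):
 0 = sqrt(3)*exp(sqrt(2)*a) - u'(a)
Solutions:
 u(a) = C1 + sqrt(6)*exp(sqrt(2)*a)/2


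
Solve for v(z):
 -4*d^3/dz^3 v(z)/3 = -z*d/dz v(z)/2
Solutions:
 v(z) = C1 + Integral(C2*airyai(3^(1/3)*z/2) + C3*airybi(3^(1/3)*z/2), z)


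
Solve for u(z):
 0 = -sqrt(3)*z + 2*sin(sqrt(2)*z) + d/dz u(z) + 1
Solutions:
 u(z) = C1 + sqrt(3)*z^2/2 - z + sqrt(2)*cos(sqrt(2)*z)


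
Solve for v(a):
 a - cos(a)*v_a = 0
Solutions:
 v(a) = C1 + Integral(a/cos(a), a)


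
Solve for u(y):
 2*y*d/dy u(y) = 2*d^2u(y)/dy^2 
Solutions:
 u(y) = C1 + C2*erfi(sqrt(2)*y/2)


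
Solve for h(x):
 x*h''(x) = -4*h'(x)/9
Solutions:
 h(x) = C1 + C2*x^(5/9)


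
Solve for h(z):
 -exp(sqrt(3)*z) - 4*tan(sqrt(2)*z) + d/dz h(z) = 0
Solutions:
 h(z) = C1 + sqrt(3)*exp(sqrt(3)*z)/3 - 2*sqrt(2)*log(cos(sqrt(2)*z))


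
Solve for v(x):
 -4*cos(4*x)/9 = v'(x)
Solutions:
 v(x) = C1 - sin(4*x)/9


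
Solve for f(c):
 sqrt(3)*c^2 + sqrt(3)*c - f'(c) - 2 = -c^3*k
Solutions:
 f(c) = C1 + c^4*k/4 + sqrt(3)*c^3/3 + sqrt(3)*c^2/2 - 2*c


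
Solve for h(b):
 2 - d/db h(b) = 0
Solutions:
 h(b) = C1 + 2*b


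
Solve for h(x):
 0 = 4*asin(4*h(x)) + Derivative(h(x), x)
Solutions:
 Integral(1/asin(4*_y), (_y, h(x))) = C1 - 4*x


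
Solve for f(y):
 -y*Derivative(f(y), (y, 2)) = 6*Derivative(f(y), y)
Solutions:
 f(y) = C1 + C2/y^5


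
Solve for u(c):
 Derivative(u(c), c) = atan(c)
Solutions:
 u(c) = C1 + c*atan(c) - log(c^2 + 1)/2


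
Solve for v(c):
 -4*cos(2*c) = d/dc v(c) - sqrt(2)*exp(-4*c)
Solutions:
 v(c) = C1 - 2*sin(2*c) - sqrt(2)*exp(-4*c)/4


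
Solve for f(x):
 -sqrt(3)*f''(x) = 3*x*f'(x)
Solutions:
 f(x) = C1 + C2*erf(sqrt(2)*3^(1/4)*x/2)


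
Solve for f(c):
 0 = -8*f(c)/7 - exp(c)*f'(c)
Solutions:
 f(c) = C1*exp(8*exp(-c)/7)


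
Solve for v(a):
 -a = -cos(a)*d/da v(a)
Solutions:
 v(a) = C1 + Integral(a/cos(a), a)


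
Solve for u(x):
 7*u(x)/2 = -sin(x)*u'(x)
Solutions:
 u(x) = C1*(cos(x) + 1)^(7/4)/(cos(x) - 1)^(7/4)


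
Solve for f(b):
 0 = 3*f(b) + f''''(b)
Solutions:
 f(b) = (C1*sin(sqrt(2)*3^(1/4)*b/2) + C2*cos(sqrt(2)*3^(1/4)*b/2))*exp(-sqrt(2)*3^(1/4)*b/2) + (C3*sin(sqrt(2)*3^(1/4)*b/2) + C4*cos(sqrt(2)*3^(1/4)*b/2))*exp(sqrt(2)*3^(1/4)*b/2)


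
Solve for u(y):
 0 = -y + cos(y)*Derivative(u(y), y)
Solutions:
 u(y) = C1 + Integral(y/cos(y), y)


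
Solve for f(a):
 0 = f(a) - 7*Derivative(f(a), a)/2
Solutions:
 f(a) = C1*exp(2*a/7)


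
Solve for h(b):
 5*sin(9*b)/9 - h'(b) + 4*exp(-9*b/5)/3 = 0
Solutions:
 h(b) = C1 - 5*cos(9*b)/81 - 20*exp(-9*b/5)/27


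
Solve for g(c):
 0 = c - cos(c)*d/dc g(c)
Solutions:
 g(c) = C1 + Integral(c/cos(c), c)


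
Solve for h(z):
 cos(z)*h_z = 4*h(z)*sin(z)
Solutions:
 h(z) = C1/cos(z)^4


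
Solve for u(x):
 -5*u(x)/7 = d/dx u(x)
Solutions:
 u(x) = C1*exp(-5*x/7)


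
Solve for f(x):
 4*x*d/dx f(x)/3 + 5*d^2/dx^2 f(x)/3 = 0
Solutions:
 f(x) = C1 + C2*erf(sqrt(10)*x/5)


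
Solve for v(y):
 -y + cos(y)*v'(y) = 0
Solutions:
 v(y) = C1 + Integral(y/cos(y), y)


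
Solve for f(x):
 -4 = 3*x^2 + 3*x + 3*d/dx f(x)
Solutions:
 f(x) = C1 - x^3/3 - x^2/2 - 4*x/3


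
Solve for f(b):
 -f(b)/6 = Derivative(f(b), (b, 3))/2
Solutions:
 f(b) = C3*exp(-3^(2/3)*b/3) + (C1*sin(3^(1/6)*b/2) + C2*cos(3^(1/6)*b/2))*exp(3^(2/3)*b/6)


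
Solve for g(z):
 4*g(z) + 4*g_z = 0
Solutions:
 g(z) = C1*exp(-z)


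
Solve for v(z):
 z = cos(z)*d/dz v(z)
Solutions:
 v(z) = C1 + Integral(z/cos(z), z)


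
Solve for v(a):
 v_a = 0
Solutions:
 v(a) = C1


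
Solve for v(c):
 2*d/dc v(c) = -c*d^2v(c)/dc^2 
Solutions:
 v(c) = C1 + C2/c


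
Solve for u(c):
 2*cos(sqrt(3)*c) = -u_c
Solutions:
 u(c) = C1 - 2*sqrt(3)*sin(sqrt(3)*c)/3


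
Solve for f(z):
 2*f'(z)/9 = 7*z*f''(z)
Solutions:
 f(z) = C1 + C2*z^(65/63)


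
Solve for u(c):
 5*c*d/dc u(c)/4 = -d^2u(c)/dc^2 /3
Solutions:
 u(c) = C1 + C2*erf(sqrt(30)*c/4)


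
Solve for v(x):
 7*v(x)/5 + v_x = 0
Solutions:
 v(x) = C1*exp(-7*x/5)


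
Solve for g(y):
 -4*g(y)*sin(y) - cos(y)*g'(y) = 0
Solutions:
 g(y) = C1*cos(y)^4


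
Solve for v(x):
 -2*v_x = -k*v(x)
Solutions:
 v(x) = C1*exp(k*x/2)


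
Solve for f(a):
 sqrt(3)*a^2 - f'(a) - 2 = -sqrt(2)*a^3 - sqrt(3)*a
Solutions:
 f(a) = C1 + sqrt(2)*a^4/4 + sqrt(3)*a^3/3 + sqrt(3)*a^2/2 - 2*a


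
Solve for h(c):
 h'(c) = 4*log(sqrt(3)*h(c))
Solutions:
 -Integral(1/(2*log(_y) + log(3)), (_y, h(c)))/2 = C1 - c


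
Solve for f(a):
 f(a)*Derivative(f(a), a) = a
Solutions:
 f(a) = -sqrt(C1 + a^2)
 f(a) = sqrt(C1 + a^2)


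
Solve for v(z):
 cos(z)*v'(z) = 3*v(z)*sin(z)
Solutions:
 v(z) = C1/cos(z)^3


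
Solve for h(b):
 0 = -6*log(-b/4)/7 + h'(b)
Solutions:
 h(b) = C1 + 6*b*log(-b)/7 + 6*b*(-2*log(2) - 1)/7


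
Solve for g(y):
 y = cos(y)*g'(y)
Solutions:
 g(y) = C1 + Integral(y/cos(y), y)


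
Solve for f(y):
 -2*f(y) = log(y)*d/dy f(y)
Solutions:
 f(y) = C1*exp(-2*li(y))


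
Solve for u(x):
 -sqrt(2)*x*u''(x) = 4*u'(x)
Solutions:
 u(x) = C1 + C2*x^(1 - 2*sqrt(2))


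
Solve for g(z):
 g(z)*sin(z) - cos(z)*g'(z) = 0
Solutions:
 g(z) = C1/cos(z)


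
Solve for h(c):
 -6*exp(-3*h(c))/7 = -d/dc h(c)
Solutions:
 h(c) = log(C1 + 18*c/7)/3
 h(c) = log((-1 - sqrt(3)*I)*(C1 + 18*c/7)^(1/3)/2)
 h(c) = log((-1 + sqrt(3)*I)*(C1 + 18*c/7)^(1/3)/2)


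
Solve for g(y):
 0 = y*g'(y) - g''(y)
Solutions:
 g(y) = C1 + C2*erfi(sqrt(2)*y/2)


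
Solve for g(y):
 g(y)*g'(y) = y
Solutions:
 g(y) = -sqrt(C1 + y^2)
 g(y) = sqrt(C1 + y^2)


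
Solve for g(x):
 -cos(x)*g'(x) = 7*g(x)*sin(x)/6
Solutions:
 g(x) = C1*cos(x)^(7/6)


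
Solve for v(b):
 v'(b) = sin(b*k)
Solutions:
 v(b) = C1 - cos(b*k)/k


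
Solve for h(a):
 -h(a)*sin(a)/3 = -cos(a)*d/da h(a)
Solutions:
 h(a) = C1/cos(a)^(1/3)


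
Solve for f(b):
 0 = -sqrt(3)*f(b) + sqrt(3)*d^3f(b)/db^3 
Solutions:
 f(b) = C3*exp(b) + (C1*sin(sqrt(3)*b/2) + C2*cos(sqrt(3)*b/2))*exp(-b/2)


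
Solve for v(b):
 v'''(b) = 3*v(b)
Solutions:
 v(b) = C3*exp(3^(1/3)*b) + (C1*sin(3^(5/6)*b/2) + C2*cos(3^(5/6)*b/2))*exp(-3^(1/3)*b/2)


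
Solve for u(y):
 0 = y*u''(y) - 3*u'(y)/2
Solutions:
 u(y) = C1 + C2*y^(5/2)


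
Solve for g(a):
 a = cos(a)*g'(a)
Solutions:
 g(a) = C1 + Integral(a/cos(a), a)


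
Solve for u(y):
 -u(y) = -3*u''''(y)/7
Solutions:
 u(y) = C1*exp(-3^(3/4)*7^(1/4)*y/3) + C2*exp(3^(3/4)*7^(1/4)*y/3) + C3*sin(3^(3/4)*7^(1/4)*y/3) + C4*cos(3^(3/4)*7^(1/4)*y/3)
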